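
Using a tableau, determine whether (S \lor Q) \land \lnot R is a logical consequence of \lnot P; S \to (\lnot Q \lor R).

Initial set: {T \lnot P; T (S \to (\lnot Q \lor R)); F ((S \lor Q) \land \lnot R)}.
T (S \to (\lnot Q \lor R)): β-rule — branch into F S  //  T (\lnot Q \lor R).
  branch 1 (add F S):
    F ((S \lor Q) \land \lnot R): β-rule — branch into F (S \lor Q)  //  F \lnot R.
      branch 1.1 (add F (S \lor Q)):
        F (S \lor Q): α-rule — add F S, F Q.
        ○ open, literals {P=false, Q=false, S=false}.
      branch 1.2 (add F \lnot R):
        ○ open, literals {P=false, R=true, S=false}.
  branch 2 (add T (\lnot Q \lor R)):
    F ((S \lor Q) \land \lnot R): β-rule — branch into F (S \lor Q)  //  F \lnot R.
      branch 2.1 (add F (S \lor Q)):
        F (S \lor Q): α-rule — add F S, F Q.
        T (\lnot Q \lor R): β-rule — branch into T \lnot Q  //  T R.
          branch 2.1.1 (add T \lnot Q):
            ○ open, literals {P=false, Q=false, S=false}.
          branch 2.1.2 (add T R):
            ○ open, literals {P=false, Q=false, R=true, S=false}.
      branch 2.2 (add F \lnot R):
        T (\lnot Q \lor R): β-rule — branch into T \lnot Q  //  T R.
          branch 2.2.1 (add T \lnot Q):
            ○ open, literals {P=false, Q=false, R=true}.
          branch 2.2.2 (add T R):
            ○ open, literals {P=false, R=true}.
0 branches closed, 6 open.
An open branch gives a countermodel: P=false, Q=false, S=false (unmentioned atoms arbitrary); the premises hold there but the conclusion fails.

No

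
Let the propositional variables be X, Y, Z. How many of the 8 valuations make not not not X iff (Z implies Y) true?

4

Initial set: {(not not not X iff (Z implies Y))}.
(not not not X iff (Z implies Y)): β-rule — branch into not not not X, (Z implies Y)  //  not not not not X, not (Z implies Y).
  branch 1 (add not not not X, (Z implies Y)):
    not not not X: drop double negation, giving not X.
    (Z implies Y): β-rule — branch into not Z  //  Y.
      branch 1.1 (add not Z):
        ○ open, literals {X=false, Z=false}.
      branch 1.2 (add Y):
        ○ open, literals {X=false, Y=true}.
  branch 2 (add not not not not X, not (Z implies Y)):
    not not not not X: drop double negation, giving not not X.
    not (Z implies Y): α-rule — add Z, not Y.
    ○ open, literals {X=true, Y=false, Z=true}.
0 branches closed, 3 open.
Each open branch fixes some atoms; the unmentioned ones are free. Counting distinct full assignments: branch {X=false, Z=false} (Y) contributes 2 new; branch {X=false, Y=true} (Z) contributes 1 new; branch {X=true, Y=false, Z=true} (none free) contributes 1 new. Total: 4.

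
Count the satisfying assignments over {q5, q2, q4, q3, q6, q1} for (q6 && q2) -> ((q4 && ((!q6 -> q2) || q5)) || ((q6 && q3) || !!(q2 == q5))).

Initial set: {((q6 && q2) -> ((q4 && ((!q6 -> q2) || q5)) || ((q6 && q3) || !!(q2 == q5))))}.
((q6 && q2) -> ((q4 && ((!q6 -> q2) || q5)) || ((q6 && q3) || !!(q2 == q5)))): β-rule — branch into !(q6 && q2)  //  ((q4 && ((!q6 -> q2) || q5)) || ((q6 && q3) || !!(q2 == q5))).
  branch 1 (add !(q6 && q2)):
    !(q6 && q2): β-rule — branch into !q6  //  !q2.
      branch 1.1 (add !q6):
        ○ open, literals {q6=0}.
      branch 1.2 (add !q2):
        ○ open, literals {q2=0}.
  branch 2 (add ((q4 && ((!q6 -> q2) || q5)) || ((q6 && q3) || !!(q2 == q5)))):
    ((q4 && ((!q6 -> q2) || q5)) || ((q6 && q3) || !!(q2 == q5))): β-rule — branch into (q4 && ((!q6 -> q2) || q5))  //  ((q6 && q3) || !!(q2 == q5)).
      branch 2.1 (add (q4 && ((!q6 -> q2) || q5))):
        (q4 && ((!q6 -> q2) || q5)): α-rule — add q4, ((!q6 -> q2) || q5).
        ((!q6 -> q2) || q5): β-rule — branch into (!q6 -> q2)  //  q5.
          branch 2.1.1 (add (!q6 -> q2)):
            (!q6 -> q2): β-rule — branch into !!q6  //  q2.
              branch 2.1.1.1 (add !!q6):
                ○ open, literals {q4=1, q6=1}.
              branch 2.1.1.2 (add q2):
                ○ open, literals {q2=1, q4=1}.
          branch 2.1.2 (add q5):
            ○ open, literals {q4=1, q5=1}.
      branch 2.2 (add ((q6 && q3) || !!(q2 == q5))):
        ((q6 && q3) || !!(q2 == q5)): β-rule — branch into (q6 && q3)  //  !!(q2 == q5).
          branch 2.2.1 (add (q6 && q3)):
            (q6 && q3): α-rule — add q6, q3.
            ○ open, literals {q3=1, q6=1}.
          branch 2.2.2 (add !!(q2 == q5)):
            !!(q2 == q5): drop double negation, giving (q2 == q5).
            (q2 == q5): β-rule — branch into q2, q5  //  !q2, !q5.
              branch 2.2.2.1 (add q2, q5):
                ○ open, literals {q2=1, q5=1}.
              branch 2.2.2.2 (add !q2, !q5):
                ○ open, literals {q2=0, q5=0}.
0 branches closed, 8 open.
Each open branch fixes some atoms; the unmentioned ones are free. Counting distinct full assignments: branch {q6=0} (q5, q2, q4, q3, q1) contributes 32 new; branch {q2=0} (q5, q4, q3, q6, q1) contributes 16 new; branch {q4=1, q6=1} (q5, q2, q3, q1) contributes 8 new; branch {q2=1, q4=1} (q5, q3, q6, q1) contributes 0 new; branch {q4=1, q5=1} (q2, q3, q6, q1) contributes 0 new; branch {q3=1, q6=1} (q5, q2, q4, q1) contributes 4 new; branch {q2=1, q5=1} (q4, q3, q6, q1) contributes 2 new; branch {q2=0, q5=0} (q4, q3, q6, q1) contributes 0 new. Total: 62.

62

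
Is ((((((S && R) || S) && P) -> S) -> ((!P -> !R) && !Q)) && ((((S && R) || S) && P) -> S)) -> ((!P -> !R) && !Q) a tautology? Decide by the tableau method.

Assume the negation and expand:
Initial set: {!(((((((S && R) || S) && P) -> S) -> ((!P -> !R) && !Q)) && ((((S && R) || S) && P) -> S)) -> ((!P -> !R) && !Q))}.
!(((((((S && R) || S) && P) -> S) -> ((!P -> !R) && !Q)) && ((((S && R) || S) && P) -> S)) -> ((!P -> !R) && !Q)): α-rule — add ((((((S && R) || S) && P) -> S) -> ((!P -> !R) && !Q)) && ((((S && R) || S) && P) -> S)), !((!P -> !R) && !Q).
((((((S && R) || S) && P) -> S) -> ((!P -> !R) && !Q)) && ((((S && R) || S) && P) -> S)): α-rule — add (((((S && R) || S) && P) -> S) -> ((!P -> !R) && !Q)), ((((S && R) || S) && P) -> S).
!((!P -> !R) && !Q): β-rule — branch into !(!P -> !R)  //  !!Q.
  branch 1 (add !(!P -> !R)):
    !(!P -> !R): α-rule — add !P, !!R.
    (((((S && R) || S) && P) -> S) -> ((!P -> !R) && !Q)): β-rule — branch into !((((S && R) || S) && P) -> S)  //  ((!P -> !R) && !Q).
      branch 1.1 (add !((((S && R) || S) && P) -> S)):
        !((((S && R) || S) && P) -> S): α-rule — add (((S && R) || S) && P), !S.
        (((S && R) || S) && P): α-rule — add ((S && R) || S), P.
        × closes — contains both P and !P.
      branch 1.2 (add ((!P -> !R) && !Q)):
        ((!P -> !R) && !Q): α-rule — add (!P -> !R), !Q.
        ((((S && R) || S) && P) -> S): β-rule — branch into !(((S && R) || S) && P)  //  S.
          branch 1.2.1 (add !(((S && R) || S) && P)):
            (!P -> !R): β-rule — branch into !!P  //  !R.
              branch 1.2.1.1 (add !!P):
                × closes — contains both P and !P.
              branch 1.2.1.2 (add !R):
                × closes — contains both R and !R.
          branch 1.2.2 (add S):
            (!P -> !R): β-rule — branch into !!P  //  !R.
              branch 1.2.2.1 (add !!P):
                × closes — contains both P and !P.
              branch 1.2.2.2 (add !R):
                × closes — contains both R and !R.
  branch 2 (add !!Q):
    (((((S && R) || S) && P) -> S) -> ((!P -> !R) && !Q)): β-rule — branch into !((((S && R) || S) && P) -> S)  //  ((!P -> !R) && !Q).
      branch 2.1 (add !((((S && R) || S) && P) -> S)):
        !((((S && R) || S) && P) -> S): α-rule — add (((S && R) || S) && P), !S.
        (((S && R) || S) && P): α-rule — add ((S && R) || S), P.
        ((((S && R) || S) && P) -> S): β-rule — branch into !(((S && R) || S) && P)  //  S.
          branch 2.1.1 (add !(((S && R) || S) && P)):
            ((S && R) || S): β-rule — branch into (S && R)  //  S.
              branch 2.1.1.1 (add (S && R)):
                (S && R): α-rule — add S, R.
                × closes — contains both S and !S.
              branch 2.1.1.2 (add S):
                × closes — contains both S and !S.
          branch 2.1.2 (add S):
            × closes — contains both S and !S.
      branch 2.2 (add ((!P -> !R) && !Q)):
        ((!P -> !R) && !Q): α-rule — add (!P -> !R), !Q.
        × closes — contains both Q and !Q.
All 9 branches close.
Every branch closed, so the negation is unsatisfiable and the formula is valid.

Valid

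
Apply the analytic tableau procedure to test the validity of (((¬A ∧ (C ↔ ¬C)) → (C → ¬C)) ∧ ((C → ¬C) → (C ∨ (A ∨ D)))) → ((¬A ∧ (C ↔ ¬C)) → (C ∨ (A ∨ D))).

Assume the negation and expand:
Initial set: {¬((((¬A ∧ (C ↔ ¬C)) → (C → ¬C)) ∧ ((C → ¬C) → (C ∨ (A ∨ D)))) → ((¬A ∧ (C ↔ ¬C)) → (C ∨ (A ∨ D))))}.
¬((((¬A ∧ (C ↔ ¬C)) → (C → ¬C)) ∧ ((C → ¬C) → (C ∨ (A ∨ D)))) → ((¬A ∧ (C ↔ ¬C)) → (C ∨ (A ∨ D)))): α-rule — add (((¬A ∧ (C ↔ ¬C)) → (C → ¬C)) ∧ ((C → ¬C) → (C ∨ (A ∨ D)))), ¬((¬A ∧ (C ↔ ¬C)) → (C ∨ (A ∨ D))).
(((¬A ∧ (C ↔ ¬C)) → (C → ¬C)) ∧ ((C → ¬C) → (C ∨ (A ∨ D)))): α-rule — add ((¬A ∧ (C ↔ ¬C)) → (C → ¬C)), ((C → ¬C) → (C ∨ (A ∨ D))).
¬((¬A ∧ (C ↔ ¬C)) → (C ∨ (A ∨ D))): α-rule — add (¬A ∧ (C ↔ ¬C)), ¬(C ∨ (A ∨ D)).
(¬A ∧ (C ↔ ¬C)): α-rule — add ¬A, (C ↔ ¬C).
¬(C ∨ (A ∨ D)): α-rule — add ¬C, ¬(A ∨ D).
¬(A ∨ D): α-rule — add ¬A, ¬D.
((¬A ∧ (C ↔ ¬C)) → (C → ¬C)): β-rule — branch into ¬(¬A ∧ (C ↔ ¬C))  //  (C → ¬C).
  branch 1 (add ¬(¬A ∧ (C ↔ ¬C))):
    ((C → ¬C) → (C ∨ (A ∨ D))): β-rule — branch into ¬(C → ¬C)  //  (C ∨ (A ∨ D)).
      branch 1.1 (add ¬(C → ¬C)):
        ¬(C → ¬C): α-rule — add C, ¬¬C.
        × closes — contains both C and ¬C.
      branch 1.2 (add (C ∨ (A ∨ D))):
        (C ↔ ¬C): β-rule — branch into C, ¬C  //  ¬C, ¬¬C.
          branch 1.2.1 (add C, ¬C):
            × closes — contains both C and ¬C.
          branch 1.2.2 (add ¬C, ¬¬C):
            × closes — contains both C and ¬C.
  branch 2 (add (C → ¬C)):
    ((C → ¬C) → (C ∨ (A ∨ D))): β-rule — branch into ¬(C → ¬C)  //  (C ∨ (A ∨ D)).
      branch 2.1 (add ¬(C → ¬C)):
        ¬(C → ¬C): α-rule — add C, ¬¬C.
        × closes — contains both C and ¬C.
      branch 2.2 (add (C ∨ (A ∨ D))):
        (C ↔ ¬C): β-rule — branch into C, ¬C  //  ¬C, ¬¬C.
          branch 2.2.1 (add C, ¬C):
            × closes — contains both C and ¬C.
          branch 2.2.2 (add ¬C, ¬¬C):
            × closes — contains both C and ¬C.
All 6 branches close.
Every branch closed, so the negation is unsatisfiable and the formula is valid.

Valid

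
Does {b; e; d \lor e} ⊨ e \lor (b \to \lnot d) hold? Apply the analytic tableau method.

Yes

Initial set: {T b; T e; T (d \lor e); F (e \lor (b \to \lnot d))}.
F (e \lor (b \to \lnot d)): α-rule — add F e, F (b \to \lnot d).
× closes — contains both e and \lnot e.
All 1 branch closes.
Every branch closed, so the premises entail the conclusion.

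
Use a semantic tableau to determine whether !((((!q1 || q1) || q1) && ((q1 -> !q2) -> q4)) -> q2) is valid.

Assume the negation and expand:
Initial set: {!!((((!q1 || q1) || q1) && ((q1 -> !q2) -> q4)) -> q2)}.
!!((((!q1 || q1) || q1) && ((q1 -> !q2) -> q4)) -> q2): β-rule — branch into !(((!q1 || q1) || q1) && ((q1 -> !q2) -> q4))  //  q2.
  branch 1 (add !(((!q1 || q1) || q1) && ((q1 -> !q2) -> q4))):
    !(((!q1 || q1) || q1) && ((q1 -> !q2) -> q4)): β-rule — branch into !((!q1 || q1) || q1)  //  !((q1 -> !q2) -> q4).
      branch 1.1 (add !((!q1 || q1) || q1)):
        !((!q1 || q1) || q1): α-rule — add !(!q1 || q1), !q1.
        !(!q1 || q1): α-rule — add !!q1, !q1.
        × closes — contains both q1 and !q1.
      branch 1.2 (add !((q1 -> !q2) -> q4)):
        !((q1 -> !q2) -> q4): α-rule — add (q1 -> !q2), !q4.
        (q1 -> !q2): β-rule — branch into !q1  //  !q2.
          branch 1.2.1 (add !q1):
            ○ open, literals {q1=false, q4=false}.
          branch 1.2.2 (add !q2):
            ○ open, literals {q2=false, q4=false}.
  branch 2 (add q2):
    ○ open, literals {q2=true}.
1 branch closed, 3 open.
An open branch gives a countermodel: q1=false, q4=false (unmentioned atoms arbitrary); under it the original formula is false.

Not valid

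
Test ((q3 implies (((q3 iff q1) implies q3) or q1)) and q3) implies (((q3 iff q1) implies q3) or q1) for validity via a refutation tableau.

Assume the negation and expand:
Initial set: {F (((q3 implies (((q3 iff q1) implies q3) or q1)) and q3) implies (((q3 iff q1) implies q3) or q1))}.
F (((q3 implies (((q3 iff q1) implies q3) or q1)) and q3) implies (((q3 iff q1) implies q3) or q1)): α-rule — add T ((q3 implies (((q3 iff q1) implies q3) or q1)) and q3), F (((q3 iff q1) implies q3) or q1).
T ((q3 implies (((q3 iff q1) implies q3) or q1)) and q3): α-rule — add T (q3 implies (((q3 iff q1) implies q3) or q1)), T q3.
F (((q3 iff q1) implies q3) or q1): α-rule — add F ((q3 iff q1) implies q3), F q1.
F ((q3 iff q1) implies q3): α-rule — add T (q3 iff q1), F q3.
× closes — contains both q3 and not q3.
All 1 branch closes.
Every branch closed, so the negation is unsatisfiable and the formula is valid.

Valid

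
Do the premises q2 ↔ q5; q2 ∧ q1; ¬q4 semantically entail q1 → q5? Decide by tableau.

Initial set: {(q2 ↔ q5); (q2 ∧ q1); ¬q4; ¬(q1 → q5)}.
(q2 ∧ q1): α-rule — add q2, q1.
¬(q1 → q5): α-rule — add q1, ¬q5.
(q2 ↔ q5): β-rule — branch into q2, q5  //  ¬q2, ¬q5.
  branch 1 (add q2, q5):
    × closes — contains both q5 and ¬q5.
  branch 2 (add ¬q2, ¬q5):
    × closes — contains both q2 and ¬q2.
All 2 branches close.
Every branch closed, so the premises entail the conclusion.

Yes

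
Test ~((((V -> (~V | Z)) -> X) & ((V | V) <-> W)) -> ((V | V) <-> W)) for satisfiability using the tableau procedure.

Unsatisfiable

Initial set: {T ~((((V -> (~V | Z)) -> X) & ((V | V) <-> W)) -> ((V | V) <-> W))}.
T ~((((V -> (~V | Z)) -> X) & ((V | V) <-> W)) -> ((V | V) <-> W)): α-rule — add T (((V -> (~V | Z)) -> X) & ((V | V) <-> W)), F ((V | V) <-> W).
T (((V -> (~V | Z)) -> X) & ((V | V) <-> W)): α-rule — add T ((V -> (~V | Z)) -> X), T ((V | V) <-> W).
F ((V | V) <-> W): β-rule — branch into T (V | V), F W  //  F (V | V), T W.
  branch 1 (add T (V | V), F W):
    T ((V -> (~V | Z)) -> X): β-rule — branch into F (V -> (~V | Z))  //  T X.
      branch 1.1 (add F (V -> (~V | Z))):
        F (V -> (~V | Z)): α-rule — add T V, F (~V | Z).
        F (~V | Z): α-rule — add F ~V, F Z.
        T ((V | V) <-> W): β-rule — branch into T (V | V), T W  //  F (V | V), F W.
          branch 1.1.1 (add T (V | V), T W):
            × closes — contains both W and ~W.
          branch 1.1.2 (add F (V | V), F W):
            F (V | V): α-rule — add F V, F V.
            × closes — contains both V and ~V.
      branch 1.2 (add T X):
        T ((V | V) <-> W): β-rule — branch into T (V | V), T W  //  F (V | V), F W.
          branch 1.2.1 (add T (V | V), T W):
            × closes — contains both W and ~W.
          branch 1.2.2 (add F (V | V), F W):
            F (V | V): α-rule — add F V, F V.
            T (V | V): β-rule — branch into T V  //  T V.
              branch 1.2.2.1 (add T V):
                × closes — contains both V and ~V.
              branch 1.2.2.2 (add T V):
                × closes — contains both V and ~V.
  branch 2 (add F (V | V), T W):
    F (V | V): α-rule — add F V, F V.
    T ((V -> (~V | Z)) -> X): β-rule — branch into F (V -> (~V | Z))  //  T X.
      branch 2.1 (add F (V -> (~V | Z))):
        F (V -> (~V | Z)): α-rule — add T V, F (~V | Z).
        × closes — contains both V and ~V.
      branch 2.2 (add T X):
        T ((V | V) <-> W): β-rule — branch into T (V | V), T W  //  F (V | V), F W.
          branch 2.2.1 (add T (V | V), T W):
            T (V | V): β-rule — branch into T V  //  T V.
              branch 2.2.1.1 (add T V):
                × closes — contains both V and ~V.
              branch 2.2.1.2 (add T V):
                × closes — contains both V and ~V.
          branch 2.2.2 (add F (V | V), F W):
            × closes — contains both W and ~W.
All 9 branches close.
Every branch closed; the formula is unsatisfiable.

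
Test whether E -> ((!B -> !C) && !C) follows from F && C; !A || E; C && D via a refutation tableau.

Initial set: {T (F && C); T (!A || E); T (C && D); F (E -> ((!B -> !C) && !C))}.
T (F && C): α-rule — add T F, T C.
T (C && D): α-rule — add T C, T D.
F (E -> ((!B -> !C) && !C)): α-rule — add T E, F ((!B -> !C) && !C).
T (!A || E): β-rule — branch into T !A  //  T E.
  branch 1 (add T !A):
    F ((!B -> !C) && !C): β-rule — branch into F (!B -> !C)  //  F !C.
      branch 1.1 (add F (!B -> !C)):
        F (!B -> !C): α-rule — add T !B, F !C.
        ○ open, literals {A=F, B=F, C=T, D=T, E=T, F=T}.
      branch 1.2 (add F !C):
        ○ open, literals {A=F, C=T, D=T, E=T, F=T}.
  branch 2 (add T E):
    F ((!B -> !C) && !C): β-rule — branch into F (!B -> !C)  //  F !C.
      branch 2.1 (add F (!B -> !C)):
        F (!B -> !C): α-rule — add T !B, F !C.
        ○ open, literals {B=F, C=T, D=T, E=T, F=T}.
      branch 2.2 (add F !C):
        ○ open, literals {C=T, D=T, E=T, F=T}.
0 branches closed, 4 open.
An open branch gives a countermodel: A=F, B=F, C=T, D=T, E=T, F=T (unmentioned atoms arbitrary); the premises hold there but the conclusion fails.

No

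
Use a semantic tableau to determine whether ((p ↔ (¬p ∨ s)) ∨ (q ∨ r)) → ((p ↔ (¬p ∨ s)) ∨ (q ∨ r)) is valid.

Valid

Assume the negation and expand:
Initial set: {F (((p ↔ (¬p ∨ s)) ∨ (q ∨ r)) → ((p ↔ (¬p ∨ s)) ∨ (q ∨ r)))}.
F (((p ↔ (¬p ∨ s)) ∨ (q ∨ r)) → ((p ↔ (¬p ∨ s)) ∨ (q ∨ r))): α-rule — add T ((p ↔ (¬p ∨ s)) ∨ (q ∨ r)), F ((p ↔ (¬p ∨ s)) ∨ (q ∨ r)).
F ((p ↔ (¬p ∨ s)) ∨ (q ∨ r)): α-rule — add F (p ↔ (¬p ∨ s)), F (q ∨ r).
F (q ∨ r): α-rule — add F q, F r.
T ((p ↔ (¬p ∨ s)) ∨ (q ∨ r)): β-rule — branch into T (p ↔ (¬p ∨ s))  //  T (q ∨ r).
  branch 1 (add T (p ↔ (¬p ∨ s))):
    F (p ↔ (¬p ∨ s)): β-rule — branch into T p, F (¬p ∨ s)  //  F p, T (¬p ∨ s).
      branch 1.1 (add T p, F (¬p ∨ s)):
        F (¬p ∨ s): α-rule — add F ¬p, F s.
        T (p ↔ (¬p ∨ s)): β-rule — branch into T p, T (¬p ∨ s)  //  F p, F (¬p ∨ s).
          branch 1.1.1 (add T p, T (¬p ∨ s)):
            T (¬p ∨ s): β-rule — branch into T ¬p  //  T s.
              branch 1.1.1.1 (add T ¬p):
                × closes — contains both p and ¬p.
              branch 1.1.1.2 (add T s):
                × closes — contains both s and ¬s.
          branch 1.1.2 (add F p, F (¬p ∨ s)):
            × closes — contains both p and ¬p.
      branch 1.2 (add F p, T (¬p ∨ s)):
        T (p ↔ (¬p ∨ s)): β-rule — branch into T p, T (¬p ∨ s)  //  F p, F (¬p ∨ s).
          branch 1.2.1 (add T p, T (¬p ∨ s)):
            × closes — contains both p and ¬p.
          branch 1.2.2 (add F p, F (¬p ∨ s)):
            F (¬p ∨ s): α-rule — add F ¬p, F s.
            × closes — contains both p and ¬p.
  branch 2 (add T (q ∨ r)):
    F (p ↔ (¬p ∨ s)): β-rule — branch into T p, F (¬p ∨ s)  //  F p, T (¬p ∨ s).
      branch 2.1 (add T p, F (¬p ∨ s)):
        F (¬p ∨ s): α-rule — add F ¬p, F s.
        T (q ∨ r): β-rule — branch into T q  //  T r.
          branch 2.1.1 (add T q):
            × closes — contains both q and ¬q.
          branch 2.1.2 (add T r):
            × closes — contains both r and ¬r.
      branch 2.2 (add F p, T (¬p ∨ s)):
        T (q ∨ r): β-rule — branch into T q  //  T r.
          branch 2.2.1 (add T q):
            × closes — contains both q and ¬q.
          branch 2.2.2 (add T r):
            × closes — contains both r and ¬r.
All 9 branches close.
Every branch closed, so the negation is unsatisfiable and the formula is valid.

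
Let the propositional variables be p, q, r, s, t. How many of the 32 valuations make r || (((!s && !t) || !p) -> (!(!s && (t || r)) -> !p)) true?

Initial set: {(r || (((!s && !t) || !p) -> (!(!s && (t || r)) -> !p)))}.
(r || (((!s && !t) || !p) -> (!(!s && (t || r)) -> !p))): β-rule — branch into r  //  (((!s && !t) || !p) -> (!(!s && (t || r)) -> !p)).
  branch 1 (add r):
    ○ open, literals {r=true}.
  branch 2 (add (((!s && !t) || !p) -> (!(!s && (t || r)) -> !p))):
    (((!s && !t) || !p) -> (!(!s && (t || r)) -> !p)): β-rule — branch into !((!s && !t) || !p)  //  (!(!s && (t || r)) -> !p).
      branch 2.1 (add !((!s && !t) || !p)):
        !((!s && !t) || !p): α-rule — add !(!s && !t), !!p.
        !(!s && !t): β-rule — branch into !!s  //  !!t.
          branch 2.1.1 (add !!s):
            ○ open, literals {p=true, s=true}.
          branch 2.1.2 (add !!t):
            ○ open, literals {p=true, t=true}.
      branch 2.2 (add (!(!s && (t || r)) -> !p)):
        (!(!s && (t || r)) -> !p): β-rule — branch into !!(!s && (t || r))  //  !p.
          branch 2.2.1 (add !!(!s && (t || r))):
            !!(!s && (t || r)): α-rule — add !s, (t || r).
            (t || r): β-rule — branch into t  //  r.
              branch 2.2.1.1 (add t):
                ○ open, literals {s=false, t=true}.
              branch 2.2.1.2 (add r):
                ○ open, literals {r=true, s=false}.
          branch 2.2.2 (add !p):
            ○ open, literals {p=false}.
0 branches closed, 6 open.
Each open branch fixes some atoms; the unmentioned ones are free. Counting distinct full assignments: branch {r=true} (p, q, s, t) contributes 16 new; branch {p=true, s=true} (q, r, t) contributes 4 new; branch {p=true, t=true} (q, r, s) contributes 2 new; branch {s=false, t=true} (p, q, r) contributes 2 new; branch {r=true, s=false} (p, q, t) contributes 0 new; branch {p=false} (q, r, s, t) contributes 6 new. Total: 30.

30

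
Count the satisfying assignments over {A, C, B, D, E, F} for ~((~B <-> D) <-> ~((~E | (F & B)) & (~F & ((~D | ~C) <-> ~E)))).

32

Initial set: {~((~B <-> D) <-> ~((~E | (F & B)) & (~F & ((~D | ~C) <-> ~E))))}.
~((~B <-> D) <-> ~((~E | (F & B)) & (~F & ((~D | ~C) <-> ~E)))): β-rule — branch into (~B <-> D), ~~((~E | (F & B)) & (~F & ((~D | ~C) <-> ~E)))  //  ~(~B <-> D), ~((~E | (F & B)) & (~F & ((~D | ~C) <-> ~E))).
  branch 1 (add (~B <-> D), ~~((~E | (F & B)) & (~F & ((~D | ~C) <-> ~E)))):
    ~~((~E | (F & B)) & (~F & ((~D | ~C) <-> ~E))): α-rule — add (~E | (F & B)), (~F & ((~D | ~C) <-> ~E)).
    (~F & ((~D | ~C) <-> ~E)): α-rule — add ~F, ((~D | ~C) <-> ~E).
    (~B <-> D): β-rule — branch into ~B, D  //  ~~B, ~D.
      branch 1.1 (add ~B, D):
        (~E | (F & B)): β-rule — branch into ~E  //  (F & B).
          branch 1.1.1 (add ~E):
            ((~D | ~C) <-> ~E): β-rule — branch into (~D | ~C), ~E  //  ~(~D | ~C), ~~E.
              branch 1.1.1.1 (add (~D | ~C), ~E):
                (~D | ~C): β-rule — branch into ~D  //  ~C.
                  branch 1.1.1.1.1 (add ~D):
                    × closes — contains both D and ~D.
                  branch 1.1.1.1.2 (add ~C):
                    ○ open, literals {B=0, C=0, D=1, E=0, F=0}.
              branch 1.1.1.2 (add ~(~D | ~C), ~~E):
                × closes — contains both E and ~E.
          branch 1.1.2 (add (F & B)):
            (F & B): α-rule — add F, B.
            × closes — contains both F and ~F.
      branch 1.2 (add ~~B, ~D):
        (~E | (F & B)): β-rule — branch into ~E  //  (F & B).
          branch 1.2.1 (add ~E):
            ((~D | ~C) <-> ~E): β-rule — branch into (~D | ~C), ~E  //  ~(~D | ~C), ~~E.
              branch 1.2.1.1 (add (~D | ~C), ~E):
                (~D | ~C): β-rule — branch into ~D  //  ~C.
                  branch 1.2.1.1.1 (add ~D):
                    ○ open, literals {B=1, D=0, E=0, F=0}.
                  branch 1.2.1.1.2 (add ~C):
                    ○ open, literals {B=1, C=0, D=0, E=0, F=0}.
              branch 1.2.1.2 (add ~(~D | ~C), ~~E):
                × closes — contains both E and ~E.
          branch 1.2.2 (add (F & B)):
            (F & B): α-rule — add F, B.
            × closes — contains both F and ~F.
  branch 2 (add ~(~B <-> D), ~((~E | (F & B)) & (~F & ((~D | ~C) <-> ~E)))):
    ~(~B <-> D): β-rule — branch into ~B, ~D  //  ~~B, D.
      branch 2.1 (add ~B, ~D):
        ~((~E | (F & B)) & (~F & ((~D | ~C) <-> ~E))): β-rule — branch into ~(~E | (F & B))  //  ~(~F & ((~D | ~C) <-> ~E)).
          branch 2.1.1 (add ~(~E | (F & B))):
            ~(~E | (F & B)): α-rule — add ~~E, ~(F & B).
            ~(F & B): β-rule — branch into ~F  //  ~B.
              branch 2.1.1.1 (add ~F):
                ○ open, literals {B=0, D=0, E=1, F=0}.
              branch 2.1.1.2 (add ~B):
                ○ open, literals {B=0, D=0, E=1}.
          branch 2.1.2 (add ~(~F & ((~D | ~C) <-> ~E))):
            ~(~F & ((~D | ~C) <-> ~E)): β-rule — branch into ~~F  //  ~((~D | ~C) <-> ~E).
              branch 2.1.2.1 (add ~~F):
                ○ open, literals {B=0, D=0, F=1}.
              branch 2.1.2.2 (add ~((~D | ~C) <-> ~E)):
                ~((~D | ~C) <-> ~E): β-rule — branch into (~D | ~C), ~~E  //  ~(~D | ~C), ~E.
                  branch 2.1.2.2.1 (add (~D | ~C), ~~E):
                    (~D | ~C): β-rule — branch into ~D  //  ~C.
                      branch 2.1.2.2.1.1 (add ~D):
                        ○ open, literals {B=0, D=0, E=1}.
                      branch 2.1.2.2.1.2 (add ~C):
                        ○ open, literals {B=0, C=0, D=0, E=1}.
                  branch 2.1.2.2.2 (add ~(~D | ~C), ~E):
                    ~(~D | ~C): α-rule — add ~~D, ~~C.
                    × closes — contains both D and ~D.
      branch 2.2 (add ~~B, D):
        ~((~E | (F & B)) & (~F & ((~D | ~C) <-> ~E))): β-rule — branch into ~(~E | (F & B))  //  ~(~F & ((~D | ~C) <-> ~E)).
          branch 2.2.1 (add ~(~E | (F & B))):
            ~(~E | (F & B)): α-rule — add ~~E, ~(F & B).
            ~(F & B): β-rule — branch into ~F  //  ~B.
              branch 2.2.1.1 (add ~F):
                ○ open, literals {B=1, D=1, E=1, F=0}.
              branch 2.2.1.2 (add ~B):
                × closes — contains both B and ~B.
          branch 2.2.2 (add ~(~F & ((~D | ~C) <-> ~E))):
            ~(~F & ((~D | ~C) <-> ~E)): β-rule — branch into ~~F  //  ~((~D | ~C) <-> ~E).
              branch 2.2.2.1 (add ~~F):
                ○ open, literals {B=1, D=1, F=1}.
              branch 2.2.2.2 (add ~((~D | ~C) <-> ~E)):
                ~((~D | ~C) <-> ~E): β-rule — branch into (~D | ~C), ~~E  //  ~(~D | ~C), ~E.
                  branch 2.2.2.2.1 (add (~D | ~C), ~~E):
                    (~D | ~C): β-rule — branch into ~D  //  ~C.
                      branch 2.2.2.2.1.1 (add ~D):
                        × closes — contains both D and ~D.
                      branch 2.2.2.2.1.2 (add ~C):
                        ○ open, literals {B=1, C=0, D=1, E=1}.
                  branch 2.2.2.2.2 (add ~(~D | ~C), ~E):
                    ~(~D | ~C): α-rule — add ~~D, ~~C.
                    ○ open, literals {B=1, C=1, D=1, E=0}.
8 branches closed, 12 open.
Each open branch fixes some atoms; the unmentioned ones are free. Counting distinct full assignments: branch {B=0, C=0, D=1, E=0, F=0} (A) contributes 2 new; branch {B=1, D=0, E=0, F=0} (A, C) contributes 4 new; branch {B=1, C=0, D=0, E=0, F=0} (A) contributes 0 new; branch {B=0, D=0, E=1, F=0} (A, C) contributes 4 new; branch {B=0, D=0, E=1} (A, C, F) contributes 4 new; branch {B=0, D=0, F=1} (A, C, E) contributes 4 new; branch {B=0, D=0, E=1} (A, C, F) contributes 0 new; branch {B=0, C=0, D=0, E=1} (A, F) contributes 0 new; branch {B=1, D=1, E=1, F=0} (A, C) contributes 4 new; branch {B=1, D=1, F=1} (A, C, E) contributes 8 new; branch {B=1, C=0, D=1, E=1} (A, F) contributes 0 new; branch {B=1, C=1, D=1, E=0} (A, F) contributes 2 new. Total: 32.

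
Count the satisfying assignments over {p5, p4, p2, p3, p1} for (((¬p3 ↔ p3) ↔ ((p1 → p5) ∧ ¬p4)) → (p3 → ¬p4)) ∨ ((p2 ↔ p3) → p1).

30

Initial set: {T ((((¬p3 ↔ p3) ↔ ((p1 → p5) ∧ ¬p4)) → (p3 → ¬p4)) ∨ ((p2 ↔ p3) → p1))}.
T ((((¬p3 ↔ p3) ↔ ((p1 → p5) ∧ ¬p4)) → (p3 → ¬p4)) ∨ ((p2 ↔ p3) → p1)): β-rule — branch into T (((¬p3 ↔ p3) ↔ ((p1 → p5) ∧ ¬p4)) → (p3 → ¬p4))  //  T ((p2 ↔ p3) → p1).
  branch 1 (add T (((¬p3 ↔ p3) ↔ ((p1 → p5) ∧ ¬p4)) → (p3 → ¬p4))):
    T (((¬p3 ↔ p3) ↔ ((p1 → p5) ∧ ¬p4)) → (p3 → ¬p4)): β-rule — branch into F ((¬p3 ↔ p3) ↔ ((p1 → p5) ∧ ¬p4))  //  T (p3 → ¬p4).
      branch 1.1 (add F ((¬p3 ↔ p3) ↔ ((p1 → p5) ∧ ¬p4))):
        F ((¬p3 ↔ p3) ↔ ((p1 → p5) ∧ ¬p4)): β-rule — branch into T (¬p3 ↔ p3), F ((p1 → p5) ∧ ¬p4)  //  F (¬p3 ↔ p3), T ((p1 → p5) ∧ ¬p4).
          branch 1.1.1 (add T (¬p3 ↔ p3), F ((p1 → p5) ∧ ¬p4)):
            T (¬p3 ↔ p3): β-rule — branch into T ¬p3, T p3  //  F ¬p3, F p3.
              branch 1.1.1.1 (add T ¬p3, T p3):
                × closes — contains both p3 and ¬p3.
              branch 1.1.1.2 (add F ¬p3, F p3):
                × closes — contains both p3 and ¬p3.
          branch 1.1.2 (add F (¬p3 ↔ p3), T ((p1 → p5) ∧ ¬p4)):
            T ((p1 → p5) ∧ ¬p4): α-rule — add T (p1 → p5), T ¬p4.
            F (¬p3 ↔ p3): β-rule — branch into T ¬p3, F p3  //  F ¬p3, T p3.
              branch 1.1.2.1 (add T ¬p3, F p3):
                T (p1 → p5): β-rule — branch into F p1  //  T p5.
                  branch 1.1.2.1.1 (add F p1):
                    ○ open, literals {p1=false, p3=false, p4=false}.
                  branch 1.1.2.1.2 (add T p5):
                    ○ open, literals {p3=false, p4=false, p5=true}.
              branch 1.1.2.2 (add F ¬p3, T p3):
                T (p1 → p5): β-rule — branch into F p1  //  T p5.
                  branch 1.1.2.2.1 (add F p1):
                    ○ open, literals {p1=false, p3=true, p4=false}.
                  branch 1.1.2.2.2 (add T p5):
                    ○ open, literals {p3=true, p4=false, p5=true}.
      branch 1.2 (add T (p3 → ¬p4)):
        T (p3 → ¬p4): β-rule — branch into F p3  //  T ¬p4.
          branch 1.2.1 (add F p3):
            ○ open, literals {p3=false}.
          branch 1.2.2 (add T ¬p4):
            ○ open, literals {p4=false}.
  branch 2 (add T ((p2 ↔ p3) → p1)):
    T ((p2 ↔ p3) → p1): β-rule — branch into F (p2 ↔ p3)  //  T p1.
      branch 2.1 (add F (p2 ↔ p3)):
        F (p2 ↔ p3): β-rule — branch into T p2, F p3  //  F p2, T p3.
          branch 2.1.1 (add T p2, F p3):
            ○ open, literals {p2=true, p3=false}.
          branch 2.1.2 (add F p2, T p3):
            ○ open, literals {p2=false, p3=true}.
      branch 2.2 (add T p1):
        ○ open, literals {p1=true}.
2 branches closed, 9 open.
Each open branch fixes some atoms; the unmentioned ones are free. Counting distinct full assignments: branch {p1=false, p3=false, p4=false} (p5, p2) contributes 4 new; branch {p3=false, p4=false, p5=true} (p2, p1) contributes 2 new; branch {p1=false, p3=true, p4=false} (p5, p2) contributes 4 new; branch {p3=true, p4=false, p5=true} (p2, p1) contributes 2 new; branch {p3=false} (p5, p4, p2, p1) contributes 10 new; branch {p4=false} (p5, p2, p3, p1) contributes 2 new; branch {p2=true, p3=false} (p5, p4, p1) contributes 0 new; branch {p2=false, p3=true} (p5, p4, p1) contributes 4 new; branch {p1=true} (p5, p4, p2, p3) contributes 2 new. Total: 30.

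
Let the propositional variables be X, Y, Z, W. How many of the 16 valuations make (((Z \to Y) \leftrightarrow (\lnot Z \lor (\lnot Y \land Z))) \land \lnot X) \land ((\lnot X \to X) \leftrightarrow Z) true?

4

Initial set: {((((Z \to Y) \leftrightarrow (\lnot Z \lor (\lnot Y \land Z))) \land \lnot X) \land ((\lnot X \to X) \leftrightarrow Z))}.
((((Z \to Y) \leftrightarrow (\lnot Z \lor (\lnot Y \land Z))) \land \lnot X) \land ((\lnot X \to X) \leftrightarrow Z)): α-rule — add (((Z \to Y) \leftrightarrow (\lnot Z \lor (\lnot Y \land Z))) \land \lnot X), ((\lnot X \to X) \leftrightarrow Z).
(((Z \to Y) \leftrightarrow (\lnot Z \lor (\lnot Y \land Z))) \land \lnot X): α-rule — add ((Z \to Y) \leftrightarrow (\lnot Z \lor (\lnot Y \land Z))), \lnot X.
((\lnot X \to X) \leftrightarrow Z): β-rule — branch into (\lnot X \to X), Z  //  \lnot (\lnot X \to X), \lnot Z.
  branch 1 (add (\lnot X \to X), Z):
    ((Z \to Y) \leftrightarrow (\lnot Z \lor (\lnot Y \land Z))): β-rule — branch into (Z \to Y), (\lnot Z \lor (\lnot Y \land Z))  //  \lnot (Z \to Y), \lnot (\lnot Z \lor (\lnot Y \land Z)).
      branch 1.1 (add (Z \to Y), (\lnot Z \lor (\lnot Y \land Z))):
        (\lnot X \to X): β-rule — branch into \lnot \lnot X  //  X.
          branch 1.1.1 (add \lnot \lnot X):
            × closes — contains both X and \lnot X.
          branch 1.1.2 (add X):
            × closes — contains both X and \lnot X.
      branch 1.2 (add \lnot (Z \to Y), \lnot (\lnot Z \lor (\lnot Y \land Z))):
        \lnot (Z \to Y): α-rule — add Z, \lnot Y.
        \lnot (\lnot Z \lor (\lnot Y \land Z)): α-rule — add \lnot \lnot Z, \lnot (\lnot Y \land Z).
        (\lnot X \to X): β-rule — branch into \lnot \lnot X  //  X.
          branch 1.2.1 (add \lnot \lnot X):
            × closes — contains both X and \lnot X.
          branch 1.2.2 (add X):
            × closes — contains both X and \lnot X.
  branch 2 (add \lnot (\lnot X \to X), \lnot Z):
    \lnot (\lnot X \to X): α-rule — add \lnot X, \lnot X.
    ((Z \to Y) \leftrightarrow (\lnot Z \lor (\lnot Y \land Z))): β-rule — branch into (Z \to Y), (\lnot Z \lor (\lnot Y \land Z))  //  \lnot (Z \to Y), \lnot (\lnot Z \lor (\lnot Y \land Z)).
      branch 2.1 (add (Z \to Y), (\lnot Z \lor (\lnot Y \land Z))):
        (Z \to Y): β-rule — branch into \lnot Z  //  Y.
          branch 2.1.1 (add \lnot Z):
            (\lnot Z \lor (\lnot Y \land Z)): β-rule — branch into \lnot Z  //  (\lnot Y \land Z).
              branch 2.1.1.1 (add \lnot Z):
                ○ open, literals {X=0, Z=0}.
              branch 2.1.1.2 (add (\lnot Y \land Z)):
                (\lnot Y \land Z): α-rule — add \lnot Y, Z.
                × closes — contains both Z and \lnot Z.
          branch 2.1.2 (add Y):
            (\lnot Z \lor (\lnot Y \land Z)): β-rule — branch into \lnot Z  //  (\lnot Y \land Z).
              branch 2.1.2.1 (add \lnot Z):
                ○ open, literals {X=0, Y=1, Z=0}.
              branch 2.1.2.2 (add (\lnot Y \land Z)):
                (\lnot Y \land Z): α-rule — add \lnot Y, Z.
                × closes — contains both Y and \lnot Y.
      branch 2.2 (add \lnot (Z \to Y), \lnot (\lnot Z \lor (\lnot Y \land Z))):
        \lnot (Z \to Y): α-rule — add Z, \lnot Y.
        × closes — contains both Z and \lnot Z.
7 branches closed, 2 open.
Each open branch fixes some atoms; the unmentioned ones are free. Counting distinct full assignments: branch {X=0, Z=0} (Y, W) contributes 4 new; branch {X=0, Y=1, Z=0} (W) contributes 0 new. Total: 4.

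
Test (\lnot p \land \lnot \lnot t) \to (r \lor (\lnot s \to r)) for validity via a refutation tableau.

Assume the negation and expand:
Initial set: {\lnot ((\lnot p \land \lnot \lnot t) \to (r \lor (\lnot s \to r)))}.
\lnot ((\lnot p \land \lnot \lnot t) \to (r \lor (\lnot s \to r))): α-rule — add (\lnot p \land \lnot \lnot t), \lnot (r \lor (\lnot s \to r)).
(\lnot p \land \lnot \lnot t): α-rule — add \lnot p, \lnot \lnot t.
\lnot (r \lor (\lnot s \to r)): α-rule — add \lnot r, \lnot (\lnot s \to r).
\lnot \lnot t: drop double negation, giving t.
\lnot (\lnot s \to r): α-rule — add \lnot s, \lnot r.
○ open, literals {p=0, r=0, s=0, t=1}.
0 branches closed, 1 open.
An open branch gives a countermodel: p=0, r=0, s=0, t=1 (unmentioned atoms arbitrary); under it the original formula is false.

Not valid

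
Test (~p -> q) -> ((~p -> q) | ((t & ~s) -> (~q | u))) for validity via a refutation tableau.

Valid

Assume the negation and expand:
Initial set: {~((~p -> q) -> ((~p -> q) | ((t & ~s) -> (~q | u))))}.
~((~p -> q) -> ((~p -> q) | ((t & ~s) -> (~q | u)))): α-rule — add (~p -> q), ~((~p -> q) | ((t & ~s) -> (~q | u))).
~((~p -> q) | ((t & ~s) -> (~q | u))): α-rule — add ~(~p -> q), ~((t & ~s) -> (~q | u)).
~(~p -> q): α-rule — add ~p, ~q.
~((t & ~s) -> (~q | u)): α-rule — add (t & ~s), ~(~q | u).
(t & ~s): α-rule — add t, ~s.
~(~q | u): α-rule — add ~~q, ~u.
× closes — contains both q and ~q.
All 1 branch closes.
Every branch closed, so the negation is unsatisfiable and the formula is valid.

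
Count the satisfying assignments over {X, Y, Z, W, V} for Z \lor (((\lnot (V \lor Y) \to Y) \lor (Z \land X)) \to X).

26

Initial set: {(Z \lor (((\lnot (V \lor Y) \to Y) \lor (Z \land X)) \to X))}.
(Z \lor (((\lnot (V \lor Y) \to Y) \lor (Z \land X)) \to X)): β-rule — branch into Z  //  (((\lnot (V \lor Y) \to Y) \lor (Z \land X)) \to X).
  branch 1 (add Z):
    ○ open, literals {Z=T}.
  branch 2 (add (((\lnot (V \lor Y) \to Y) \lor (Z \land X)) \to X)):
    (((\lnot (V \lor Y) \to Y) \lor (Z \land X)) \to X): β-rule — branch into \lnot ((\lnot (V \lor Y) \to Y) \lor (Z \land X))  //  X.
      branch 2.1 (add \lnot ((\lnot (V \lor Y) \to Y) \lor (Z \land X))):
        \lnot ((\lnot (V \lor Y) \to Y) \lor (Z \land X)): α-rule — add \lnot (\lnot (V \lor Y) \to Y), \lnot (Z \land X).
        \lnot (\lnot (V \lor Y) \to Y): α-rule — add \lnot (V \lor Y), \lnot Y.
        \lnot (V \lor Y): α-rule — add \lnot V, \lnot Y.
        \lnot (Z \land X): β-rule — branch into \lnot Z  //  \lnot X.
          branch 2.1.1 (add \lnot Z):
            ○ open, literals {V=F, Y=F, Z=F}.
          branch 2.1.2 (add \lnot X):
            ○ open, literals {V=F, X=F, Y=F}.
      branch 2.2 (add X):
        ○ open, literals {X=T}.
0 branches closed, 4 open.
Each open branch fixes some atoms; the unmentioned ones are free. Counting distinct full assignments: branch {Z=T} (X, Y, W, V) contributes 16 new; branch {V=F, Y=F, Z=F} (X, W) contributes 4 new; branch {V=F, X=F, Y=F} (Z, W) contributes 0 new; branch {X=T} (Y, Z, W, V) contributes 6 new. Total: 26.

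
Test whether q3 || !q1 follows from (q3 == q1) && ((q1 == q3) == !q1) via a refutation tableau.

Initial set: {T ((q3 == q1) && ((q1 == q3) == !q1)); F (q3 || !q1)}.
T ((q3 == q1) && ((q1 == q3) == !q1)): α-rule — add T (q3 == q1), T ((q1 == q3) == !q1).
F (q3 || !q1): α-rule — add F q3, F !q1.
T (q3 == q1): β-rule — branch into T q3, T q1  //  F q3, F q1.
  branch 1 (add T q3, T q1):
    × closes — contains both q3 and !q3.
  branch 2 (add F q3, F q1):
    × closes — contains both q1 and !q1.
All 2 branches close.
Every branch closed, so the premises entail the conclusion.

Yes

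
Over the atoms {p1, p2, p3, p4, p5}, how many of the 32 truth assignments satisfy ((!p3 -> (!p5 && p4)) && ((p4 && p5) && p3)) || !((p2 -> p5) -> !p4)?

Initial set: {(((!p3 -> (!p5 && p4)) && ((p4 && p5) && p3)) || !((p2 -> p5) -> !p4))}.
(((!p3 -> (!p5 && p4)) && ((p4 && p5) && p3)) || !((p2 -> p5) -> !p4)): β-rule — branch into ((!p3 -> (!p5 && p4)) && ((p4 && p5) && p3))  //  !((p2 -> p5) -> !p4).
  branch 1 (add ((!p3 -> (!p5 && p4)) && ((p4 && p5) && p3))):
    ((!p3 -> (!p5 && p4)) && ((p4 && p5) && p3)): α-rule — add (!p3 -> (!p5 && p4)), ((p4 && p5) && p3).
    ((p4 && p5) && p3): α-rule — add (p4 && p5), p3.
    (p4 && p5): α-rule — add p4, p5.
    (!p3 -> (!p5 && p4)): β-rule — branch into !!p3  //  (!p5 && p4).
      branch 1.1 (add !!p3):
        ○ open, literals {p3=1, p4=1, p5=1}.
      branch 1.2 (add (!p5 && p4)):
        (!p5 && p4): α-rule — add !p5, p4.
        × closes — contains both p5 and !p5.
  branch 2 (add !((p2 -> p5) -> !p4)):
    !((p2 -> p5) -> !p4): α-rule — add (p2 -> p5), !!p4.
    (p2 -> p5): β-rule — branch into !p2  //  p5.
      branch 2.1 (add !p2):
        ○ open, literals {p2=0, p4=1}.
      branch 2.2 (add p5):
        ○ open, literals {p4=1, p5=1}.
1 branch closed, 3 open.
Each open branch fixes some atoms; the unmentioned ones are free. Counting distinct full assignments: branch {p3=1, p4=1, p5=1} (p1, p2) contributes 4 new; branch {p2=0, p4=1} (p1, p3, p5) contributes 6 new; branch {p4=1, p5=1} (p1, p2, p3) contributes 2 new. Total: 12.

12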